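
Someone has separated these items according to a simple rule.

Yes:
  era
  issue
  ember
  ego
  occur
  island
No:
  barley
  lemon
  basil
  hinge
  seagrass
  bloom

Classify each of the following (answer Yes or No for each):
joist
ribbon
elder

'Yes' ⟺ starts with a vowel.
joist: starts with 'j' — doesn't match, so No.
ribbon: starts with 'r' — doesn't match, so No.
elder: starts with 'e' — matches, so Yes.

No, No, Yes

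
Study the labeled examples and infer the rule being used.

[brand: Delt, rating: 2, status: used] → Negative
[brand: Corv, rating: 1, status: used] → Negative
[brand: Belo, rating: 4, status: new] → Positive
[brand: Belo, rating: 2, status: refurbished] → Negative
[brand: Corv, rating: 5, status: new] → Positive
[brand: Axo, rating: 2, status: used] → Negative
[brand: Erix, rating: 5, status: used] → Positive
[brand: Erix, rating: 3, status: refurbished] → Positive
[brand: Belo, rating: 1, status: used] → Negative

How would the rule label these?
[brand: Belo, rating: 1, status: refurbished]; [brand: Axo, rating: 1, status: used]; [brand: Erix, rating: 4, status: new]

The simplest hypothesis consistent with all the labels is: rating ≥ 3.
[brand: Belo, rating: 1, status: refurbished]: Negative (rating = 1).
[brand: Axo, rating: 1, status: used]: Negative (rating = 1).
[brand: Erix, rating: 4, status: new]: Positive (rating = 4).

Negative, Negative, Positive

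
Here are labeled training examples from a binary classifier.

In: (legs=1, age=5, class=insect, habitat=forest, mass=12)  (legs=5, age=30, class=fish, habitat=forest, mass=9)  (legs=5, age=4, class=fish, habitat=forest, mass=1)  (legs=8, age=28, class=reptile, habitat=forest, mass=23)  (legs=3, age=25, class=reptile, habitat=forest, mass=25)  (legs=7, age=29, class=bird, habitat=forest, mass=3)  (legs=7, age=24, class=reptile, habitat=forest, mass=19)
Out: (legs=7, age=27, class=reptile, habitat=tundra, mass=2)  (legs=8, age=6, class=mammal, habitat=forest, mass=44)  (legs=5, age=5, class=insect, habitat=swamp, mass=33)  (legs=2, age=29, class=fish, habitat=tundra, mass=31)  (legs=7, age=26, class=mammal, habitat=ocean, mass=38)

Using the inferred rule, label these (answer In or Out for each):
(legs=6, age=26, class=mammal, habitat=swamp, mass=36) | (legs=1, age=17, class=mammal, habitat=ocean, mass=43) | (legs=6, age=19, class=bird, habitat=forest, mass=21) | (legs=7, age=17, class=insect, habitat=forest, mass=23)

One predicate separates the groups cleanly: habitat is forest AND mass ≤ 25.

Out, Out, In, In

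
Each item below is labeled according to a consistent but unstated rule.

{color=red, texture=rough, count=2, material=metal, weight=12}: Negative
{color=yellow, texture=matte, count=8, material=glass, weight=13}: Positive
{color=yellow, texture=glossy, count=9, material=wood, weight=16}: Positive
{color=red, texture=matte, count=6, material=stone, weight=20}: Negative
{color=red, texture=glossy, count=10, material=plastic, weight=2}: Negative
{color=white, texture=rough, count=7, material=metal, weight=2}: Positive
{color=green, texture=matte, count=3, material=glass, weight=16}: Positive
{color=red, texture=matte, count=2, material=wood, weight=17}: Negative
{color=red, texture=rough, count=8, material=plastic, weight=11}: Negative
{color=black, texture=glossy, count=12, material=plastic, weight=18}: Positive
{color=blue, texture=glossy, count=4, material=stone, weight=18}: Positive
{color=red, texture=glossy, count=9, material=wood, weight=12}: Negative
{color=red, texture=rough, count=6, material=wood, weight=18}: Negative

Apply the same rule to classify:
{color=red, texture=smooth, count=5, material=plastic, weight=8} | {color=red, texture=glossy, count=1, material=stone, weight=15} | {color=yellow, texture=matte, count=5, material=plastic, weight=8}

One predicate separates the groups cleanly: color is not red.

Negative, Negative, Positive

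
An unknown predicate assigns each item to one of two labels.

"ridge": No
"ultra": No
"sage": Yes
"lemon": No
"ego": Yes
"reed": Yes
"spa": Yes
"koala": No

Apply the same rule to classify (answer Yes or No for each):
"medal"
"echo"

No, Yes

The common property of the 'Yes' items is: length ≤ 4. No 'No' item has it.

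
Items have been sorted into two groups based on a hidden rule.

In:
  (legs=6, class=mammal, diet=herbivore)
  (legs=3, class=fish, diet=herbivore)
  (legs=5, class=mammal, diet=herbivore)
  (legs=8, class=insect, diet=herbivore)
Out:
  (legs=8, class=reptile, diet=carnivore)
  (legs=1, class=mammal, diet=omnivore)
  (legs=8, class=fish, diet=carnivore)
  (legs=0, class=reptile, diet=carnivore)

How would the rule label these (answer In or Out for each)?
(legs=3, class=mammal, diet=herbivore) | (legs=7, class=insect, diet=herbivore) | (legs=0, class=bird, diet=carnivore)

In, In, Out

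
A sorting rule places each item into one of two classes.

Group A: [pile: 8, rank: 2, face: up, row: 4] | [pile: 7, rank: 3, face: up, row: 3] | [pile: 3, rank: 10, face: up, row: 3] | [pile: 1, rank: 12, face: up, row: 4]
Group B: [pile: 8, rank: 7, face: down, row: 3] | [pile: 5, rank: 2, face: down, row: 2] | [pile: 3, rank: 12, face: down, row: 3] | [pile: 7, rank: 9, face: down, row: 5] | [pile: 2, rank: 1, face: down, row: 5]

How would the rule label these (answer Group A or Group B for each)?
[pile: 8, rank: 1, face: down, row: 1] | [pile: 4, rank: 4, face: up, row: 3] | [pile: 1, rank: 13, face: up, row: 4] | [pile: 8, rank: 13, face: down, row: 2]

Group B, Group A, Group A, Group B

Checking candidate rules against both groups, what survives is: face is up.
[pile: 8, rank: 1, face: down, row: 1]: face is down — fails this test, so Group B.
[pile: 4, rank: 4, face: up, row: 3]: face is up — checks out, so Group A.
[pile: 1, rank: 13, face: up, row: 4]: face is up — checks out, so Group A.
[pile: 8, rank: 13, face: down, row: 2]: face is down — fails this test, so Group B.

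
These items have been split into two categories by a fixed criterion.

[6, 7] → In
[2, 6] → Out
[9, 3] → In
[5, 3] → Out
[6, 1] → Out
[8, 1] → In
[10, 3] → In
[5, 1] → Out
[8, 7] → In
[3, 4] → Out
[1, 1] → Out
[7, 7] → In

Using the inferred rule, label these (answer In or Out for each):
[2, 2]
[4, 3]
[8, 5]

The distinguishing property — sum ≥ 9 — holds for all the 'In' cases and none of the 'Out' cases.
[2, 2]: 2+2 = 4 — fails this test, so Out.
[4, 3]: 4+3 = 7 — fails this test, so Out.
[8, 5]: 8+5 = 13 — matches, so In.

Out, Out, In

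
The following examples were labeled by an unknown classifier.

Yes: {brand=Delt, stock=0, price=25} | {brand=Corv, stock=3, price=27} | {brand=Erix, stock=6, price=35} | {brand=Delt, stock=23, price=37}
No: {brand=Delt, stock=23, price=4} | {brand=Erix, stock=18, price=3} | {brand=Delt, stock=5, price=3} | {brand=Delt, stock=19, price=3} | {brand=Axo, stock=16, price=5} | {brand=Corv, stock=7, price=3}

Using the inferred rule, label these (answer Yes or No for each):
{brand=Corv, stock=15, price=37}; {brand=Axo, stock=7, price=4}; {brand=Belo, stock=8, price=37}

'Yes' ⟺ price ≥ 25.
{brand=Corv, stock=15, price=37}: Yes (price = 37). {brand=Axo, stock=7, price=4}: No (price = 4). {brand=Belo, stock=8, price=37}: Yes (price = 37).

Yes, No, Yes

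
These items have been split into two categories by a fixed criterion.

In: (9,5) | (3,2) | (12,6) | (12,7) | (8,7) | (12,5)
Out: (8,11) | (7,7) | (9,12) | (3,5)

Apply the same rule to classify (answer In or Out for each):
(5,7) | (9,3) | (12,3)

Out, In, In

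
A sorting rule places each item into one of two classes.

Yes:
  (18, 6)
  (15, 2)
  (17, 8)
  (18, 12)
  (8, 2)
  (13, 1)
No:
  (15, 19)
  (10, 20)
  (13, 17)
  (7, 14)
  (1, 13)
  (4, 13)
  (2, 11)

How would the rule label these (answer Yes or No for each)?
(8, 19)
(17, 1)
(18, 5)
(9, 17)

The simplest hypothesis consistent with all the labels is: first > second.
(8, 19) — 8 < 19, hence No. (17, 1) — 17 > 1, hence Yes. (18, 5) — 18 > 5, hence Yes. (9, 17) — 9 < 17, hence No.

No, Yes, Yes, No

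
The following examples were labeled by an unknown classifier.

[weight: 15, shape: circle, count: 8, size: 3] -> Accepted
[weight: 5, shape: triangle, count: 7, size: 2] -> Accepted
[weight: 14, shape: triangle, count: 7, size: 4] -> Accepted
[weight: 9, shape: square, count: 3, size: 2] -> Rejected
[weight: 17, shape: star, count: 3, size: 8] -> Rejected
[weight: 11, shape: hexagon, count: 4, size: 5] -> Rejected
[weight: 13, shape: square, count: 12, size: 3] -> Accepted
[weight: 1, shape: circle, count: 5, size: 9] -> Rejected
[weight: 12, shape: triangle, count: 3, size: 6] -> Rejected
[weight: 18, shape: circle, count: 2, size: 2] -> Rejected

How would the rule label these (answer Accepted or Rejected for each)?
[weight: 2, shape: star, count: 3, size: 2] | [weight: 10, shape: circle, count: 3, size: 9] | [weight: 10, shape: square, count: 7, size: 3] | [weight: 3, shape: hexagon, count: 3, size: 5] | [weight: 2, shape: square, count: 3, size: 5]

The distinguishing property — count ≥ 7 — holds for all the 'Accepted' cases and none of the 'Rejected' cases.

Rejected, Rejected, Accepted, Rejected, Rejected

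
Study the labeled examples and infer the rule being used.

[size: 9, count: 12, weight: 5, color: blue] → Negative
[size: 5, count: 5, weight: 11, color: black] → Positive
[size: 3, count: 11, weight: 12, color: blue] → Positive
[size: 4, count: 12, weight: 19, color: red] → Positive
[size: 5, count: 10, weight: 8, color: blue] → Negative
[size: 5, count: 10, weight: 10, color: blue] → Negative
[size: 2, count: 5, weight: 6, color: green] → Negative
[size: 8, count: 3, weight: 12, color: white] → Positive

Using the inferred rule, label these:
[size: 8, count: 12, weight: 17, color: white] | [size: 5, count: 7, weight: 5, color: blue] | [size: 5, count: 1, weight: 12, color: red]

One predicate separates the groups cleanly: weight ≥ 11.
Positive: [size: 8, count: 12, weight: 17, color: white], since weight = 17.
Negative: [size: 5, count: 7, weight: 5, color: blue], since weight = 5.
Positive: [size: 5, count: 1, weight: 12, color: red], since weight = 12.

Positive, Negative, Positive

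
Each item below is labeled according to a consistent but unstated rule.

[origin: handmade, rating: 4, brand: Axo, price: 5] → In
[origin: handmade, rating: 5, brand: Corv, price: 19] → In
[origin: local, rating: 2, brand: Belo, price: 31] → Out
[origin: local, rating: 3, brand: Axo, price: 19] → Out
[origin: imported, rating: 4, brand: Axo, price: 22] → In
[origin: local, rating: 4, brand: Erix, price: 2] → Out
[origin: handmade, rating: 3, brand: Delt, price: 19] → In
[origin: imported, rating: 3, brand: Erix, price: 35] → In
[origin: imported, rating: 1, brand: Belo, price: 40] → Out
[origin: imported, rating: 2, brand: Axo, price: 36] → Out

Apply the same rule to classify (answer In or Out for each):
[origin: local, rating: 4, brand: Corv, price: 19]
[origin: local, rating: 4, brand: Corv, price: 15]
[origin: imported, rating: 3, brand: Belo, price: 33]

Out, Out, In

The distinguishing property — origin is not local AND price ≤ 35 — holds for all the 'In' cases and none of the 'Out' cases.
[origin: local, rating: 4, brand: Corv, price: 19] → origin is local, price = 19 → Out.
[origin: local, rating: 4, brand: Corv, price: 15] → origin is local, price = 15 → Out.
[origin: imported, rating: 3, brand: Belo, price: 33] → origin is imported, price = 33 → In.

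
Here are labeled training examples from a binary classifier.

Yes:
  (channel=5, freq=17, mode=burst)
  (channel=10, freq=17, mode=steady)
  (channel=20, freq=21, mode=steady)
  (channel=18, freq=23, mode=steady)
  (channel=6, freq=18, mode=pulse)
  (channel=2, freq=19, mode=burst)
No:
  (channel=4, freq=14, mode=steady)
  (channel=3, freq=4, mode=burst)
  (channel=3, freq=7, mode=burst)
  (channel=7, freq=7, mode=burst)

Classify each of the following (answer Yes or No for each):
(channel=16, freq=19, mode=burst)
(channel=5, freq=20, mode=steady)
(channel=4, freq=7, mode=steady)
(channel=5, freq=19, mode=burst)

Yes, Yes, No, Yes

The rule appears to be: freq ≥ 17.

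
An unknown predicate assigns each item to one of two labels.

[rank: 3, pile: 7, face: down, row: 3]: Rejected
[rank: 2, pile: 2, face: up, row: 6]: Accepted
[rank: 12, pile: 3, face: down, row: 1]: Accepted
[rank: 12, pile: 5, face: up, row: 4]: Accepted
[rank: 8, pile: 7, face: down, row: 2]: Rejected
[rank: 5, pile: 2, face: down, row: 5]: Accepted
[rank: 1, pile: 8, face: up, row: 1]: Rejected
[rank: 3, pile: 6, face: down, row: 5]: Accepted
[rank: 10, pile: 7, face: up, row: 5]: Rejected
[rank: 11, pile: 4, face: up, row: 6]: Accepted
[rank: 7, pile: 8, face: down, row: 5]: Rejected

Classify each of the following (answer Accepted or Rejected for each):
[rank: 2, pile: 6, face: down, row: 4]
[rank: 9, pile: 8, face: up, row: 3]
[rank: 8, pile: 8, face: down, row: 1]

The distinguishing property — pile ≤ 6 — holds for all the 'Accepted' cases and none of the 'Rejected' cases.
[rank: 2, pile: 6, face: down, row: 4]: pile = 6, checks out → Accepted.
[rank: 9, pile: 8, face: up, row: 3]: pile = 8, does not fit → Rejected.
[rank: 8, pile: 8, face: down, row: 1]: pile = 8, does not fit → Rejected.

Accepted, Rejected, Rejected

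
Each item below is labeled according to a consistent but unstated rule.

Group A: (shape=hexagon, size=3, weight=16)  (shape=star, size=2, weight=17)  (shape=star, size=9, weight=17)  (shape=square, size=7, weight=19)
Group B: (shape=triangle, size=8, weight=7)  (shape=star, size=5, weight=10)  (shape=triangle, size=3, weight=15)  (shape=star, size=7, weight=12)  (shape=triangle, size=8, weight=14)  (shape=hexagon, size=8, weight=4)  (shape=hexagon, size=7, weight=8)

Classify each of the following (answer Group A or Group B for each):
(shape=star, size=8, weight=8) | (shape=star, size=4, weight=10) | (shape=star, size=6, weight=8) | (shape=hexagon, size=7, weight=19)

Every 'Group A' example satisfies: weight ≥ 16. None of the 'Group B' examples do.
(shape=star, size=8, weight=8) — weight = 8, hence Group B.
(shape=star, size=4, weight=10) — weight = 10, hence Group B.
(shape=star, size=6, weight=8) — weight = 8, hence Group B.
(shape=hexagon, size=7, weight=19) — weight = 19, hence Group A.

Group B, Group B, Group B, Group A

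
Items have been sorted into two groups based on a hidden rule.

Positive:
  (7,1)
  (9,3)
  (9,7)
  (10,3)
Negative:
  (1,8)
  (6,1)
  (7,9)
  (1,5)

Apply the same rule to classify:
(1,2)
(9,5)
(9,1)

Negative, Positive, Positive

Rule: first > second AND sum ≥ 8. This holds for each 'Positive' example and fails for each 'Negative' one.
(1,2): 1 < 2, 1+2 = 3, fails the rule → Negative. (9,5): 9 > 5, 9+5 = 14, fits → Positive. (9,1): 9 > 1, 9+1 = 10, fits → Positive.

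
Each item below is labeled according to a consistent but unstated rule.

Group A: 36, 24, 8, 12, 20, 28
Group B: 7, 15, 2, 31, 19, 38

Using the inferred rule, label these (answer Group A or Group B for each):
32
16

One predicate separates the groups cleanly: multiple of 4.
32: 32 = 4·8 — qualifies, so Group A. 16: 16 = 4·4 — qualifies, so Group A.

Group A, Group A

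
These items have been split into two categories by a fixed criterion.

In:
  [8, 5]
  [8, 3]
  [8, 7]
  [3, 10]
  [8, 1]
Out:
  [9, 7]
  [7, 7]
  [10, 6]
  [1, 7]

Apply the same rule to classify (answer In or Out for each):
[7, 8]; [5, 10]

In, In

All 'In' examples share one property — sum is odd — and every 'Out' example lacks it.
[7, 8]: 7+8 = 15 — meets the rule, so In. [5, 10]: 5+10 = 15 — meets the rule, so In.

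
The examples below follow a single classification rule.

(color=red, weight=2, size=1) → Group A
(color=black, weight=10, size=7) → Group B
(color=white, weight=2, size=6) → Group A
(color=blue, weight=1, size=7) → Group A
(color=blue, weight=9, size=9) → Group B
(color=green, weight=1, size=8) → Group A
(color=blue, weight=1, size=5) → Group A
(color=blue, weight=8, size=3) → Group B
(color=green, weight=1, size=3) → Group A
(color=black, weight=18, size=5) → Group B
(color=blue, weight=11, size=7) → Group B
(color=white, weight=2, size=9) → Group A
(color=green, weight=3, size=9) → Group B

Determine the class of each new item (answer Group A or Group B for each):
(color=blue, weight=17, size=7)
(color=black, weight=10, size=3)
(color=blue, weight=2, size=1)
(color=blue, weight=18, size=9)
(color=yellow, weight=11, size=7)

Group B, Group B, Group A, Group B, Group B

The distinguishing property — weight ≤ 2 — holds for all the 'Group A' cases and none of the 'Group B' cases.
(color=blue, weight=17, size=7): weight = 17 — fails this test, so Group B.
(color=black, weight=10, size=3): weight = 10 — fails this test, so Group B.
(color=blue, weight=2, size=1): weight = 2 — checks out, so Group A.
(color=blue, weight=18, size=9): weight = 18 — fails this test, so Group B.
(color=yellow, weight=11, size=7): weight = 11 — fails this test, so Group B.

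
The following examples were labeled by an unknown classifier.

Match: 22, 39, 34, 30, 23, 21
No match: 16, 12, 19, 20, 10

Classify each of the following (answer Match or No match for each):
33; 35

The pattern is that an item is 'Match' exactly when: at least 21.

Match, Match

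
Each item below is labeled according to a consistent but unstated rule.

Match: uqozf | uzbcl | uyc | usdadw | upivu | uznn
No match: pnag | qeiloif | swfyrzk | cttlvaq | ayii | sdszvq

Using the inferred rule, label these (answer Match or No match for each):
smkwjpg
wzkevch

One predicate separates the groups cleanly: contains 'u'.
smkwjpg — no 'u', hence No match.
wzkevch — no 'u', hence No match.

No match, No match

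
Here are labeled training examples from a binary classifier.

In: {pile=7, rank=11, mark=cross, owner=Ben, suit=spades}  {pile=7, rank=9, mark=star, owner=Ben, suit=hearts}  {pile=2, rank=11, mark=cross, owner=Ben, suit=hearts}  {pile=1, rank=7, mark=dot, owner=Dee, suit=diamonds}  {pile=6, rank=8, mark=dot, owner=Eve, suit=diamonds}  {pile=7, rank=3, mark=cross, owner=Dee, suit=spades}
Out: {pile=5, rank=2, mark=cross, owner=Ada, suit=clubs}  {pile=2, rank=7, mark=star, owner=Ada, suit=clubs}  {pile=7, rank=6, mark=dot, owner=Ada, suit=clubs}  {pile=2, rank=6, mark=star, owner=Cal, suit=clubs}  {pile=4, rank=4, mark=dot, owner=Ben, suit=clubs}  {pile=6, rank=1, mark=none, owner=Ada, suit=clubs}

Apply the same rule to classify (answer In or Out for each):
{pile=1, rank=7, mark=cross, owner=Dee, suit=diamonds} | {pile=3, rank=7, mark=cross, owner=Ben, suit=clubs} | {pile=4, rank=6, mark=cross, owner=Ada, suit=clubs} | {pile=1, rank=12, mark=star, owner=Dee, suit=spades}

In, Out, Out, In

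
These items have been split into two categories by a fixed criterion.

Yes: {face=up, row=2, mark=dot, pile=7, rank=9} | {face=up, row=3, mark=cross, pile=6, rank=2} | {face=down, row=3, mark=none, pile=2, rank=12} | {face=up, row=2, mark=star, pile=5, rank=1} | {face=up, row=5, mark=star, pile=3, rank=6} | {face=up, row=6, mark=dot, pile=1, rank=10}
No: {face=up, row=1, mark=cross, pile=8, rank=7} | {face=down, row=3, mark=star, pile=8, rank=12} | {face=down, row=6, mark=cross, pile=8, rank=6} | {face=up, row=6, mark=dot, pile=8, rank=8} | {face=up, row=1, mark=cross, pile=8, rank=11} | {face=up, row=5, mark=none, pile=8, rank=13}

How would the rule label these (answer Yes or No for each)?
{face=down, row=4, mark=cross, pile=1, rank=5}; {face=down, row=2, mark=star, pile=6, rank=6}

Yes, Yes

One predicate separates the groups cleanly: pile ≤ 7.
{face=down, row=4, mark=cross, pile=1, rank=5} — pile = 1, hence Yes. {face=down, row=2, mark=star, pile=6, rank=6} — pile = 6, hence Yes.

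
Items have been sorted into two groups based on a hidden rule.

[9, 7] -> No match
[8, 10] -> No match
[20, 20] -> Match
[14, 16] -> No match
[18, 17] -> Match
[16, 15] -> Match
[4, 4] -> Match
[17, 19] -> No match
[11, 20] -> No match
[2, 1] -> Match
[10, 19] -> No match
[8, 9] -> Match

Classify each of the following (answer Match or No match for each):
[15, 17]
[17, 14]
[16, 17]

No match, No match, Match

One predicate separates the groups cleanly: |first − second| ≤ 1.
[15, 17] — |15−17| = 2, hence No match. [17, 14] — |17−14| = 3, hence No match. [16, 17] — |16−17| = 1, hence Match.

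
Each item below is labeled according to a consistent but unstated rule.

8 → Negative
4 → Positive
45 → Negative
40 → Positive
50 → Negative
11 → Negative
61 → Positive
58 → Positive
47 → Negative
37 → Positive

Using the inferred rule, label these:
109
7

Positive, Positive

Looking at the examples, the only property every 'Positive' case has and every 'Negative' case lacks is: ≡ 1 (mod 3).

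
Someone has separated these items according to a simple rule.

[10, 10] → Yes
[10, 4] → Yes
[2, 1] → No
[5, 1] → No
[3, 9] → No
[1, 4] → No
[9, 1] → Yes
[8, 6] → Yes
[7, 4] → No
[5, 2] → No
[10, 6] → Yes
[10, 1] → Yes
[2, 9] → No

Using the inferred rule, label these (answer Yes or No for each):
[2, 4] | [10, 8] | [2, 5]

No, Yes, No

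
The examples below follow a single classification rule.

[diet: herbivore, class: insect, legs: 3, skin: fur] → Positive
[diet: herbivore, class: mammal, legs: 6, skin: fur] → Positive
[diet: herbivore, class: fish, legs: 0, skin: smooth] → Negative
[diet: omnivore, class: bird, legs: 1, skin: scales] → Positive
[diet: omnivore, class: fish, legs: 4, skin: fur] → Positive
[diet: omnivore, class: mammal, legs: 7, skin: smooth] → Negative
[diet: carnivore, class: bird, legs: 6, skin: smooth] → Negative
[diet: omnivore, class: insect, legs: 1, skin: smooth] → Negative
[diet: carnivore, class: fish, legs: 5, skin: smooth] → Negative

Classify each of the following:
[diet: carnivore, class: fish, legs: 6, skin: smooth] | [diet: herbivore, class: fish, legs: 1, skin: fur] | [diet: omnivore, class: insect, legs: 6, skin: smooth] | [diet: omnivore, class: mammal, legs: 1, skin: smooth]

Looking at the examples, the only property every 'Positive' case has and every 'Negative' case lacks is: skin is not smooth.

Negative, Positive, Negative, Negative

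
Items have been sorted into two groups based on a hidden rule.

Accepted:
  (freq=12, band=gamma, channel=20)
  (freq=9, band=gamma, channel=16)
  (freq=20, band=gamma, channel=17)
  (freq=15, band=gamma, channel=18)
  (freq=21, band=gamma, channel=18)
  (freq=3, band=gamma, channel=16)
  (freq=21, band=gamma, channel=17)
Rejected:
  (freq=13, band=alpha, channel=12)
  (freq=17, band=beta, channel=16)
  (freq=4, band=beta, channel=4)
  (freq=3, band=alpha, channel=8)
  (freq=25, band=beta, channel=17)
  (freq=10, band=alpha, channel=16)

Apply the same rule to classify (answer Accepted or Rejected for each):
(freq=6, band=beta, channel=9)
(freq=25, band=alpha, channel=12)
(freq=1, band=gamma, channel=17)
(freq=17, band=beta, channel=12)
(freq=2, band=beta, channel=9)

Every 'Accepted' example satisfies: band is gamma. None of the 'Rejected' examples do.
(freq=6, band=beta, channel=9): band is beta, does not satisfy this → Rejected.
(freq=25, band=alpha, channel=12): band is alpha, does not satisfy this → Rejected.
(freq=1, band=gamma, channel=17): band is gamma, has this property → Accepted.
(freq=17, band=beta, channel=12): band is beta, does not satisfy this → Rejected.
(freq=2, band=beta, channel=9): band is beta, does not satisfy this → Rejected.

Rejected, Rejected, Accepted, Rejected, Rejected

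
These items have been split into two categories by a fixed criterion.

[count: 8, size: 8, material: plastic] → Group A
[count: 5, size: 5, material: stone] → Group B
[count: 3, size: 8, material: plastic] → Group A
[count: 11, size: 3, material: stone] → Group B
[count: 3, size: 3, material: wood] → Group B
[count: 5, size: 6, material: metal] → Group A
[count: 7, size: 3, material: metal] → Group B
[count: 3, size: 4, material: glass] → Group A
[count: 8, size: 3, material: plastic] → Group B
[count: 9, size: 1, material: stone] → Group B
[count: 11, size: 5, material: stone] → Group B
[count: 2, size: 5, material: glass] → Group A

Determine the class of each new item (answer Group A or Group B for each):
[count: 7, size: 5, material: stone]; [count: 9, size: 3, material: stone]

The rule appears to be: material is glass OR size ≥ 6.
Group B: [count: 7, size: 5, material: stone], since material is stone, size = 5.
Group B: [count: 9, size: 3, material: stone], since material is stone, size = 3.

Group B, Group B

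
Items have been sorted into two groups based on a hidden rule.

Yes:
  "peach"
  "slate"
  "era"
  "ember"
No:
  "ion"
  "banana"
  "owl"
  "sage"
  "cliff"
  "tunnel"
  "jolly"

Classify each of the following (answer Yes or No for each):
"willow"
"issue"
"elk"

No, Yes, Yes

Rule: odd length AND contains 'e'. This holds for each 'Yes' example and fails for each 'No' one.
No: "willow", since length 6, no 'e'.
Yes: "issue", since length 5, has 'e'.
Yes: "elk", since length 3, has 'e'.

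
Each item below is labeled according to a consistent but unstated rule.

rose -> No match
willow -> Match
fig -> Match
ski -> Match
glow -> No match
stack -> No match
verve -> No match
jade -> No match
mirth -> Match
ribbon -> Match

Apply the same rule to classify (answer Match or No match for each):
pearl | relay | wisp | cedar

The distinguishing property — contains 'i' — holds for all the 'Match' cases and none of the 'No match' cases.
No match: pearl, since no 'i'. No match: relay, since no 'i'. Match: wisp, since has 'i'. No match: cedar, since no 'i'.

No match, No match, Match, No match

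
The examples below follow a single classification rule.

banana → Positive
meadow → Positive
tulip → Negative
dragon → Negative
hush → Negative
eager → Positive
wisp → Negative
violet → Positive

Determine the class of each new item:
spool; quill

Negative, Negative

Every 'Positive' example satisfies: has ≥ 3 vowels. None of the 'Negative' examples do.
spool → 2 vowels → Negative. quill → 2 vowels → Negative.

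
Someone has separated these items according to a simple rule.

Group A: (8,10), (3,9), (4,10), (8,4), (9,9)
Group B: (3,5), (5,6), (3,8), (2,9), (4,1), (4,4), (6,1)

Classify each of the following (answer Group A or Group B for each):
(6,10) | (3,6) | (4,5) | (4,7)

The distinguishing property — sum ≥ 12 — holds for all the 'Group A' cases and none of the 'Group B' cases.
(6,10): 6+10 = 16, has this property → Group A.
(3,6): 3+6 = 9, lacks this property → Group B.
(4,5): 4+5 = 9, lacks this property → Group B.
(4,7): 4+7 = 11, lacks this property → Group B.

Group A, Group B, Group B, Group B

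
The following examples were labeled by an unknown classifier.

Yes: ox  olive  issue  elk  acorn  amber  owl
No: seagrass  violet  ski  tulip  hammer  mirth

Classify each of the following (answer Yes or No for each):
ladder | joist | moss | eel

No, No, No, Yes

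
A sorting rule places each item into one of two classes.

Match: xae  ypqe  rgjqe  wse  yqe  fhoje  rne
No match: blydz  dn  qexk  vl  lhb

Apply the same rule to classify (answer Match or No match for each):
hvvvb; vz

The classifier is using: ends with 'e'.

No match, No match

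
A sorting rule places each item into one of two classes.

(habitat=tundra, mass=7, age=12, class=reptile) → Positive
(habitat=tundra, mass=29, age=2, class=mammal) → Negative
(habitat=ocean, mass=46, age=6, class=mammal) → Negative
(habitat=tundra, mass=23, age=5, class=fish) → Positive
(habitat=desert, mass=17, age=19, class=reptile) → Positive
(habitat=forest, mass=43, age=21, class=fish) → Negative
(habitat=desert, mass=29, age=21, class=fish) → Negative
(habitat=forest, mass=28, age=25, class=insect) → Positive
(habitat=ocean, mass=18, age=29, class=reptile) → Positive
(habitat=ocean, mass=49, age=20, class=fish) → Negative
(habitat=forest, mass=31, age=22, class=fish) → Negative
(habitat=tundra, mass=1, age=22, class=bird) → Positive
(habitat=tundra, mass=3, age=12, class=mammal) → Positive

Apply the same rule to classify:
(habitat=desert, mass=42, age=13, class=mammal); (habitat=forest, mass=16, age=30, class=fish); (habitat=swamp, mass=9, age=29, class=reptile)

Negative, Positive, Positive

All 'Positive' examples share one property — mass ≤ 28 — and every 'Negative' example lacks it.
(habitat=desert, mass=42, age=13, class=mammal): mass = 42, doesn't qualify → Negative.
(habitat=forest, mass=16, age=30, class=fish): mass = 16, qualifies → Positive.
(habitat=swamp, mass=9, age=29, class=reptile): mass = 9, qualifies → Positive.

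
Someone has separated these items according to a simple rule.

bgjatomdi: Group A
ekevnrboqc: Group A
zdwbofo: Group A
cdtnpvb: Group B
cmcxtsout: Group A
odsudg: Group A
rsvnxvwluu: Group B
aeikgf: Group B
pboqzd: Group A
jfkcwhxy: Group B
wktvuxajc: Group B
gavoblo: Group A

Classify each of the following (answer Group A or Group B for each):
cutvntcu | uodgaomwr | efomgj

Group B, Group A, Group A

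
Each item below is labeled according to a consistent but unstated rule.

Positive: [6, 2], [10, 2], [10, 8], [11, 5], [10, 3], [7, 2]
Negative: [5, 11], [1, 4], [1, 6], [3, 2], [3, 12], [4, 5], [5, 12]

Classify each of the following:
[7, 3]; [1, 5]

The simplest hypothesis consistent with all the labels is: first ≥ 6.

Positive, Negative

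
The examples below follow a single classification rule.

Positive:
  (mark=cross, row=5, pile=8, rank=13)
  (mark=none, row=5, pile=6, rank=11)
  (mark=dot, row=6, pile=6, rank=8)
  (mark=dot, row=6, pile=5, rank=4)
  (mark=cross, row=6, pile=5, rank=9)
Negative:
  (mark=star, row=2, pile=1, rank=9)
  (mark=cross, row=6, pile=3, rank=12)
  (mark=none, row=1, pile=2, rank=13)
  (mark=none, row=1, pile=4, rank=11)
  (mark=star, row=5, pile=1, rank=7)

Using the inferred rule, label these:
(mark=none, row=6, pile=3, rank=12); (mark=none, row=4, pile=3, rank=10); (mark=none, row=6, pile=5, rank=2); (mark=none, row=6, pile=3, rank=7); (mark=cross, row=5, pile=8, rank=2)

Negative, Negative, Positive, Negative, Positive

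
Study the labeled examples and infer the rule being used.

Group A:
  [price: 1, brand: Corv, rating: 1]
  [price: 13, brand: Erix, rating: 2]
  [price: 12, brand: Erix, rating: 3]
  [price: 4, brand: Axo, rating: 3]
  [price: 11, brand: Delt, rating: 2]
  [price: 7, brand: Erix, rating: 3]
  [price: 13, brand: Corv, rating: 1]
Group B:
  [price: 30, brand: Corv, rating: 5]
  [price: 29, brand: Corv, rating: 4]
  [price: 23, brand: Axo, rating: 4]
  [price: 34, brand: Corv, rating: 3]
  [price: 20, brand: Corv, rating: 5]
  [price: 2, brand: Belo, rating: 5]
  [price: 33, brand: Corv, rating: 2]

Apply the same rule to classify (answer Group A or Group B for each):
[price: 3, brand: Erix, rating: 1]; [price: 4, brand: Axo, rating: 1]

The pattern is that an item is 'Group A' exactly when: price ≤ 13 AND rating ≤ 3.

Group A, Group A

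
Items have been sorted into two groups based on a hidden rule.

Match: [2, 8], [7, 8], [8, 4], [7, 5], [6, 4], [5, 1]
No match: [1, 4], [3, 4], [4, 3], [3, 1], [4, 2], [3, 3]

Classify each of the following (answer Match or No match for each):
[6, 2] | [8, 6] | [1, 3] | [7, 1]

Match, Match, No match, Match

The rule appears to be: max ≥ 5.
Match: [6, 2], since max 6.
Match: [8, 6], since max 8.
No match: [1, 3], since max 3.
Match: [7, 1], since max 7.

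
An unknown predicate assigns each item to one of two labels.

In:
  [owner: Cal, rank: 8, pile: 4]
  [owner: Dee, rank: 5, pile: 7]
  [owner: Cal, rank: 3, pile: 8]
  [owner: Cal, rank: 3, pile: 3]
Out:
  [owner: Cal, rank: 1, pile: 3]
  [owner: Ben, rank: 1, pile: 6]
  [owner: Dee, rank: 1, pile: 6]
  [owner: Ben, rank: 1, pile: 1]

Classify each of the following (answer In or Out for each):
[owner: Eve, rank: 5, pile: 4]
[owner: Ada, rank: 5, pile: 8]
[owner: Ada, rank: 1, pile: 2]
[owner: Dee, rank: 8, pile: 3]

In, In, Out, In

A rule that fits every label: rank ≥ 3 — true of each 'In' example, false of each 'Out' one.
In: [owner: Eve, rank: 5, pile: 4], since rank = 5.
In: [owner: Ada, rank: 5, pile: 8], since rank = 5.
Out: [owner: Ada, rank: 1, pile: 2], since rank = 1.
In: [owner: Dee, rank: 8, pile: 3], since rank = 8.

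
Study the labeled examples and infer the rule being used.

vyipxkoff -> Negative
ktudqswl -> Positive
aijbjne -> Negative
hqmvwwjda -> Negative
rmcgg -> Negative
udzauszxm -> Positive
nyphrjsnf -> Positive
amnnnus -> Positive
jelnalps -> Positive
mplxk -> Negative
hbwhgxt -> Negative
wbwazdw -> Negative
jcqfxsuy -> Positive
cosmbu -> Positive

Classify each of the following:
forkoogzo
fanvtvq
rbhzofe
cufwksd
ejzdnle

Negative, Negative, Negative, Positive, Negative

'Positive' ⟺ contains 's'.
forkoogzo: Negative (no 's').
fanvtvq: Negative (no 's').
rbhzofe: Negative (no 's').
cufwksd: Positive (has 's').
ejzdnle: Negative (no 's').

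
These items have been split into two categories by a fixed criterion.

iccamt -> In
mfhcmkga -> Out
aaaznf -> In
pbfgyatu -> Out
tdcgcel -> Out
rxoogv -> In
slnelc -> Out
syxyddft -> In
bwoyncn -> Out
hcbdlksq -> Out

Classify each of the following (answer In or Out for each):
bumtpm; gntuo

Out, Out

Looking at the examples, the only property every 'In' case has and every 'Out' case lacks is: has a double letter.
bumtpm → no doubled letter → Out. gntuo → no doubled letter → Out.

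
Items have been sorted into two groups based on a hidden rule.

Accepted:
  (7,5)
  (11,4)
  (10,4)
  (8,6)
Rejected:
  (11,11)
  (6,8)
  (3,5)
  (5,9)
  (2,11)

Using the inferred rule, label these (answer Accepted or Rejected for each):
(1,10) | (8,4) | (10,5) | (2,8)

Rejected, Accepted, Accepted, Rejected

The pattern is that an item is 'Accepted' exactly when: first > second.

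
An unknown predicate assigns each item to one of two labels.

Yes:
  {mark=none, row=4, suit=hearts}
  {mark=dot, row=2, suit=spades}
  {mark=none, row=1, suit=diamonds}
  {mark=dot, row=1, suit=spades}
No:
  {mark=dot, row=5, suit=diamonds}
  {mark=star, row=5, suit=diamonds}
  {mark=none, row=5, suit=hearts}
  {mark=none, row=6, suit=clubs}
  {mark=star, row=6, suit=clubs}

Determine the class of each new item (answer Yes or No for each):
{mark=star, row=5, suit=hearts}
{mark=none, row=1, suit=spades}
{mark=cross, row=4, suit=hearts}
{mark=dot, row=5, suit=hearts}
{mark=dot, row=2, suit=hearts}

The classifier is using: row ≤ 4.
{mark=star, row=5, suit=hearts}: row = 5 — fails the rule, so No.
{mark=none, row=1, suit=spades}: row = 1 — satisfies this, so Yes.
{mark=cross, row=4, suit=hearts}: row = 4 — satisfies this, so Yes.
{mark=dot, row=5, suit=hearts}: row = 5 — fails the rule, so No.
{mark=dot, row=2, suit=hearts}: row = 2 — satisfies this, so Yes.

No, Yes, Yes, No, Yes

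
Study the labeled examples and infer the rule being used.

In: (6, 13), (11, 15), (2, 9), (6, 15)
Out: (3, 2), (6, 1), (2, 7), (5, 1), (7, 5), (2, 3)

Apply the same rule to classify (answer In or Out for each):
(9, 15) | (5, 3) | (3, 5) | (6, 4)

In, Out, Out, Out

The classifier is using: second ≥ 9.
(9, 15) → second 15 → In. (5, 3) → second 3 → Out. (3, 5) → second 5 → Out. (6, 4) → second 4 → Out.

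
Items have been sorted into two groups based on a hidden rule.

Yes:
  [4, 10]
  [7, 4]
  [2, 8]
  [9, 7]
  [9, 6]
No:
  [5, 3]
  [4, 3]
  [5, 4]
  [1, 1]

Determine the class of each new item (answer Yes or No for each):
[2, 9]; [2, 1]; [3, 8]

A rule that fits every label: sum ≥ 10 — true of each 'Yes' example, false of each 'No' one.

Yes, No, Yes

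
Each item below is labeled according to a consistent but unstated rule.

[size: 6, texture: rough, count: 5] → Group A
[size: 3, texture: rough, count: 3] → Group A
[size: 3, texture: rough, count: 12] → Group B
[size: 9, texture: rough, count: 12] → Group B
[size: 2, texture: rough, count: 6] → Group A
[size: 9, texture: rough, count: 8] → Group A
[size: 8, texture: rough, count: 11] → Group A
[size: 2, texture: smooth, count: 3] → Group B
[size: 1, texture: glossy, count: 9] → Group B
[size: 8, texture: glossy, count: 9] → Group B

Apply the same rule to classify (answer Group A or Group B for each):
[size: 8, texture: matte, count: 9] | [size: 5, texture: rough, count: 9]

Group B, Group A

The simplest hypothesis consistent with all the labels is: texture is rough AND count ≤ 11.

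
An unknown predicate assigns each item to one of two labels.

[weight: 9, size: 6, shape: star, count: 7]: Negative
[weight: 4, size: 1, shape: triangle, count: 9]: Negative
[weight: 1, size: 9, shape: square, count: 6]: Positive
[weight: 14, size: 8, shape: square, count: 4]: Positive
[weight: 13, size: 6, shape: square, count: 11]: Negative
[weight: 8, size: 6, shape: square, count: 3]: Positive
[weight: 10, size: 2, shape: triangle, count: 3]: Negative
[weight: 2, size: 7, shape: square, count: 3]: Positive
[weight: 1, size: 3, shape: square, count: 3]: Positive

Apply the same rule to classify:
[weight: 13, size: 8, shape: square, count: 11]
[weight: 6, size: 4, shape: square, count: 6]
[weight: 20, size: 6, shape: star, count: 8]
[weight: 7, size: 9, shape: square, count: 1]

The distinguishing property — shape is square AND count ≤ 6 — holds for all the 'Positive' cases and none of the 'Negative' cases.
Negative: [weight: 13, size: 8, shape: square, count: 11], since shape is square, count = 11. Positive: [weight: 6, size: 4, shape: square, count: 6], since shape is square, count = 6. Negative: [weight: 20, size: 6, shape: star, count: 8], since shape is star, count = 8. Positive: [weight: 7, size: 9, shape: square, count: 1], since shape is square, count = 1.

Negative, Positive, Negative, Positive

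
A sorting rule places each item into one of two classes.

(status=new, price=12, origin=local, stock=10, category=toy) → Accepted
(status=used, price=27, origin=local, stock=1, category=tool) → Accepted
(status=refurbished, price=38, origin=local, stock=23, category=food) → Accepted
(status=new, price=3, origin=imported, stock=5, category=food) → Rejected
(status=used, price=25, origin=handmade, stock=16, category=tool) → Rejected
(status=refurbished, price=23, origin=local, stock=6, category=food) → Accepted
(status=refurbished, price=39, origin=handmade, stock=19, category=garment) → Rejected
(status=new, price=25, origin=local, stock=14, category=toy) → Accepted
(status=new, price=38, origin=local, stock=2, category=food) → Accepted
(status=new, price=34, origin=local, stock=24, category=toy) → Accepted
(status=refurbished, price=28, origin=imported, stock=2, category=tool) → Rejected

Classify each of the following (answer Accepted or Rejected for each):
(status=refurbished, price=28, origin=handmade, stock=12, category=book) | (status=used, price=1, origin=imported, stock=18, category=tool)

Rejected, Rejected

Comparing the two groups points to one rule — origin is local.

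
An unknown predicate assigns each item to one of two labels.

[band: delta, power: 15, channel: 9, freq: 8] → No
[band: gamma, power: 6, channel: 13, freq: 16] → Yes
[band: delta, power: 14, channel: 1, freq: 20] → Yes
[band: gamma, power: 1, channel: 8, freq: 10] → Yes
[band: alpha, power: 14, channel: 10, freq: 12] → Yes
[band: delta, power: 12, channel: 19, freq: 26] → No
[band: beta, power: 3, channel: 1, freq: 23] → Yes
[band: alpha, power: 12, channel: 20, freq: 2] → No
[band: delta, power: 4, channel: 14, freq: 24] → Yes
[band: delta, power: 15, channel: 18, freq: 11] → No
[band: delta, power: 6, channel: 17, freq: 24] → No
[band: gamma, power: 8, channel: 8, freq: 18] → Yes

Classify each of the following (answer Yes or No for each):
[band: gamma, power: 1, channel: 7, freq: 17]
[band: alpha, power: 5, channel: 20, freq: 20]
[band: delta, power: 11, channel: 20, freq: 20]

Yes, No, No

Every 'Yes' example satisfies: freq ≥ 10 AND channel ≤ 14. None of the 'No' examples do.
[band: gamma, power: 1, channel: 7, freq: 17] — freq = 17, channel = 7, hence Yes.
[band: alpha, power: 5, channel: 20, freq: 20] — freq = 20, channel = 20, hence No.
[band: delta, power: 11, channel: 20, freq: 20] — freq = 20, channel = 20, hence No.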